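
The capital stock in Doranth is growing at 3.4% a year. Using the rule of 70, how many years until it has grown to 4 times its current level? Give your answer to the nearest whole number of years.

One doubling takes 70/3.4 = 20.59 years.
4× is 2 doublings, so 2 × 20.59 ≈ 41 years.

roughly 41 years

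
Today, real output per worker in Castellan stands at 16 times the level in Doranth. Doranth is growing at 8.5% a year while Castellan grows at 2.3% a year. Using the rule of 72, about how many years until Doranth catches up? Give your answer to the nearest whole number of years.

approximately 46 years

What matters is the difference: 6.2 pp.
Rule of 72 on the gap: the ratio halves every 72/6.2 ≈ 11.61 years.
A 16 times gap closes after 4 halvings: 4 × 11.61 ≈ 46 years.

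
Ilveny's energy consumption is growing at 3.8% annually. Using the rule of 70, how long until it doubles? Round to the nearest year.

approximately 18 years

Doubling time ≈ 70 / 3.8 = 18.42 years.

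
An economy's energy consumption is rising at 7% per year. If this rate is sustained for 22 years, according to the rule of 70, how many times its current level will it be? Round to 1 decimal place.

Doubling time ≈ 70/7 = 10.00 years.
22 years / 10.00 ≈ 2.20 doublings → factor 2^2.20 ≈ 4.6.

≈ 4.6 times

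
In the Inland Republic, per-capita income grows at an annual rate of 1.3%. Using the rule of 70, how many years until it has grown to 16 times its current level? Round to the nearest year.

approximately 215 years

Doubling time ≈ 70/1.3 = 53.85 years.
16× is 4 doublings, so 4 × 53.85 ≈ 215 years.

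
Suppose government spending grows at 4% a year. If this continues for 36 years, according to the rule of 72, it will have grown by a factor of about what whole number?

4 times

72/4 ≈ 18.00 years per doubling.
36 years fits 2 doublings: 2^2 = 4.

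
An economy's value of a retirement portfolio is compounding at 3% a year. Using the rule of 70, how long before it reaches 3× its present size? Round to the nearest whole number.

Doubling time ≈ 70/3 = 23.33 years.
Reaching 3× takes log₂(3) ≈ 1.58 doublings.
1.58 × 23.33 ≈ 37 years.

≈ 37 years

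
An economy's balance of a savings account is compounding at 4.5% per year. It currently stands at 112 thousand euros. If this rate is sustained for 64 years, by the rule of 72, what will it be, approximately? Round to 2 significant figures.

about 1800 thousand euros

It doubles every 72/4.5 ≈ 16.00 years, so 64 years is 4.00 doublings.
2^4.00 ≈ 16.00; 112 × 16.00 ≈ 1800 thousand euros.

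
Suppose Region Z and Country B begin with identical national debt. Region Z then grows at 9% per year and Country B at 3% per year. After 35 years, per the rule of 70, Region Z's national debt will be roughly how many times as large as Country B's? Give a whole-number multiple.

Only the 6-point difference matters.
70/6 ≈ 11.67 years per doubling of the ratio; 35 years gives 3.00 doublings, so ≈ 8×.

around 8 times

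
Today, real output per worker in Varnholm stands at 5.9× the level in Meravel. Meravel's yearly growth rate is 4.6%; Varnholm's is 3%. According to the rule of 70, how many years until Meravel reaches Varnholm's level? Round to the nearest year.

Meravel gains on Varnholm at 4.6% − 3% = 1.6 points a year.
At that relative rate the gap halves every 70/1.6 ≈ 43.75 years.
A 5.9× gap takes log₂(5.9) ≈ 2.56 halvings to close: 2.56 × 43.75 ≈ 112 years.

approximately 112 years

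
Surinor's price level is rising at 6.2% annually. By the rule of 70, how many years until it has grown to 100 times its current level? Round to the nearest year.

One doubling takes 70/6.2 = 11.29 years.
Reaching 100× takes log₂(100) ≈ 6.64 doublings.
6.64 × 11.29 ≈ 75 years.

around 75 years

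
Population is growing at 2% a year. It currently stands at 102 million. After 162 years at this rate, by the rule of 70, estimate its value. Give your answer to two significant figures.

It doubles every 70/2 ≈ 35.00 years, so 162 years is 4.63 doublings.
2^4.63 ≈ 24.76; 102 × 24.76 ≈ 2500 million.

≈ 2500 million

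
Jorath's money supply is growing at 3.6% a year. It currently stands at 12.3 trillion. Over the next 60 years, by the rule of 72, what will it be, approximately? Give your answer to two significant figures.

Doubling time ≈ 72/3.6 = 20.00 years.
60 years is 60/20.00 ≈ 3.00 doublings, a factor of 2^3.00 ≈ 8.00.
12.3 × 8.00 ≈ 98 trillion.

about 98 trillion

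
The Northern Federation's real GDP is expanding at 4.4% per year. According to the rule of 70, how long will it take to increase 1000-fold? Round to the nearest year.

One doubling takes 70/4.4 = 15.91 years.
1000× is log₂ 1000 ≈ 9.97 doublings, so ≈ 9.97 × 15.91 = 159 years.

≈ 159 years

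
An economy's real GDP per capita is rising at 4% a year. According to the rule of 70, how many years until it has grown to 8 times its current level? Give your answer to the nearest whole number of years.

≈ 53 years

At 4% it doubles every 70/4 ≈ 17.50 years.
Getting to 8× needs 3 doublings: 3 × 17.50 ≈ 53 years.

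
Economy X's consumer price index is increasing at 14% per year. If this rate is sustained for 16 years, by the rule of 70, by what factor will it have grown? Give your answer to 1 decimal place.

Doubles every ≈ 5.00 years (70/14).
16 years is 3.20 doublings; 2^3.20 ≈ 9.2×.

around 9.2 times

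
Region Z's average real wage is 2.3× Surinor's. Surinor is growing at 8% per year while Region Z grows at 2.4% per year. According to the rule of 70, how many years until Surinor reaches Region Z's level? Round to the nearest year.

What matters is the difference: 5.6 pp.
Rule of 70 on the gap: the ratio halves every 70/5.6 ≈ 12.50 years.
A 2.3× gap takes log₂(2.3) ≈ 1.20 halvings to close: 1.20 × 12.50 ≈ 15 years.

around 15 years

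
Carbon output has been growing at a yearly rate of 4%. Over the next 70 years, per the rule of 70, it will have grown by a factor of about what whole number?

about 16 times

70/4 ≈ 17.50 years per doubling.
70 years fits 4 doublings: 2^4 = 16.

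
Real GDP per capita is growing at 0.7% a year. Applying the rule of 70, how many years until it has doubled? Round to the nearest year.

about 100 years

At 0.7%, doubling takes about 70/0.7 = 100.00 years.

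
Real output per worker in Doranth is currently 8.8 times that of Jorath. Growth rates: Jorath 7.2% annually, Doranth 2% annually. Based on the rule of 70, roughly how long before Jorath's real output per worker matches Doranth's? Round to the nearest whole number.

around 42 years

What matters is the difference: 5.2 pp.
Rule of 70 on the gap: the ratio halves every 70/5.2 ≈ 13.46 years.
An 8.8 times gap takes log₂(8.8) ≈ 3.14 halvings to close: 3.14 × 13.46 ≈ 42 years.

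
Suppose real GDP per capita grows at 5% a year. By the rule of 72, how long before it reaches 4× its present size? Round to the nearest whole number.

Doubling time ≈ 72/5 = 14.40 years.
Getting to 4× needs 2 doublings: 2 × 14.40 ≈ 29 years.

roughly 29 years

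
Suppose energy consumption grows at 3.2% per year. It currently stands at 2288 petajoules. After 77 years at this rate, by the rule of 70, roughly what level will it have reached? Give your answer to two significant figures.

approximately 26000 petajoules

It doubles every 70/3.2 ≈ 21.88 years, so 77 years is 3.52 doublings.
2^3.52 ≈ 11.47; 2288 × 11.47 ≈ 26000 petajoules.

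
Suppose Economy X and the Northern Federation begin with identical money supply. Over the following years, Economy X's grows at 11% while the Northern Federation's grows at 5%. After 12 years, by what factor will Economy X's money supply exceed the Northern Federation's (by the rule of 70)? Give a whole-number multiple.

about 2 times

Economy X pulls ahead at 6 pp per year, so the ratio doubles every 70/6 ≈ 11.67 years.
In 12 years that's 1.03 doublings: 2^1.03 ≈ 2.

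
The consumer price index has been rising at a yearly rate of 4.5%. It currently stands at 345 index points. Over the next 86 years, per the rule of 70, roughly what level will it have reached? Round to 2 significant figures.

It doubles every 70/4.5 ≈ 15.56 years, so 86 years is 5.53 doublings.
2^5.53 ≈ 46.21; 345 × 46.21 ≈ 16000 index points.

16000 index points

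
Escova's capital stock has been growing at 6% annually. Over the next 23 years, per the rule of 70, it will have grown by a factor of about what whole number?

≈ 4 times

At 6% one doubling takes ≈ 11.67 years; 23 years is 2 of them, so ×4.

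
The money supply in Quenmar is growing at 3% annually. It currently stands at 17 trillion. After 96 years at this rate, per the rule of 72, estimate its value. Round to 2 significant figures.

approximately 270 trillion

It doubles every 72/3 ≈ 24.00 years, so 96 years is 4.00 doublings.
2^4.00 ≈ 16.00; 17 × 16.00 ≈ 270 trillion.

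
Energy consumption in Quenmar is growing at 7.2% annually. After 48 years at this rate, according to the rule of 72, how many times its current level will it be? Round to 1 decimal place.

27.9 times

Doubling time ≈ 72/7.2 = 10.00 years.
48 years / 10.00 ≈ 4.80 doublings → factor 2^4.80 ≈ 27.9.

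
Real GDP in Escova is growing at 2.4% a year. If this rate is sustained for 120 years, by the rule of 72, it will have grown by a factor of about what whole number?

Doubling time ≈ 72/2.4 = 30.00 years.
120/30.00 ≈ 4 doublings, so about 2^4 = 16×.

16 times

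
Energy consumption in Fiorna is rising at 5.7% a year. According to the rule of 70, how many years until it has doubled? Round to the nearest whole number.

around 12 years

70/5.7 ≈ 12.28, so it doubles roughly every 12 years.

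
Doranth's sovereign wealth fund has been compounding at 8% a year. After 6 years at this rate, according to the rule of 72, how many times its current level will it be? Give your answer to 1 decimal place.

about 1.6 times

Doubles every ≈ 9.00 years (72/8).
6 years is 0.67 doublings; 2^0.67 ≈ 1.6×.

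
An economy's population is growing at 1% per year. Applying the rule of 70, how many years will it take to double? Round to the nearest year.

about 70 years

At 1%, doubling takes about 70/1 = 70.00 years.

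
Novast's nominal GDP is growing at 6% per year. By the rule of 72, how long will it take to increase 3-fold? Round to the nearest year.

roughly 19 years

Doubling time ≈ 72/6 = 12.00 years.
Reaching 3× takes log₂(3) ≈ 1.58 doublings.
1.58 × 12.00 ≈ 19 years.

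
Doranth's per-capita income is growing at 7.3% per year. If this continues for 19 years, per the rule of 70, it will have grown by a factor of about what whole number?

Doubling time ≈ 70/7.3 = 9.59 years.
19/9.59 ≈ 2 doublings, so about 2^2 = 4×.

about 4 times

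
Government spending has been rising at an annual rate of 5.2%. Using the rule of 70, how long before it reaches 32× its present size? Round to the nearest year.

67 years

One doubling takes 70/5.2 = 13.46 years.
32× is 5 doublings, so 5 × 13.46 ≈ 67 years.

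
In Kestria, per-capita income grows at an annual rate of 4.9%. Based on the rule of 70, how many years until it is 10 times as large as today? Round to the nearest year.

around 47 years

Doubling time ≈ 70/4.9 = 14.29 years.
Reaching 10× takes log₂(10) ≈ 3.32 doublings.
3.32 × 14.29 ≈ 47 years.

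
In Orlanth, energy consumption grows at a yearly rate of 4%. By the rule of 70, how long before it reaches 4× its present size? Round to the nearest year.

about 35 years

Doubling time ≈ 70/4 = 17.50 years.
Getting to 4× needs 2 doublings: 2 × 17.50 ≈ 35 years.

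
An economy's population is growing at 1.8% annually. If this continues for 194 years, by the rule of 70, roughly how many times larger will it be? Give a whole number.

≈ 32 times

Doubling time ≈ 70/1.8 = 38.89 years.
194/38.89 ≈ 5 doublings, so about 2^5 = 32×.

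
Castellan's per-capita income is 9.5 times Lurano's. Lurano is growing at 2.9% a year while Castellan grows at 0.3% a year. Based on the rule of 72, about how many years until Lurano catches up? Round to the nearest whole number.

What matters is the difference: 2.6 pp.
Rule of 72 on the gap: the ratio halves every 72/2.6 ≈ 27.69 years.
A 9.5 times gap takes log₂(9.5) ≈ 3.25 halvings to close: 3.25 × 27.69 ≈ 90 years.

roughly 90 years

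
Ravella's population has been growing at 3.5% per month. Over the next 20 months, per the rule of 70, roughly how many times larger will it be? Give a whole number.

70/3.5 ≈ 20.00 months per doubling.
20 months fits 1 doubling: 2^1 = 2.

≈ 2 times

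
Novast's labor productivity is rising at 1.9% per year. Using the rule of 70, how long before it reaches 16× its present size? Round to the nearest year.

One doubling takes 70/1.9 = 36.84 years.
Getting to 16× needs 4 doublings: 4 × 36.84 ≈ 147 years.

≈ 147 years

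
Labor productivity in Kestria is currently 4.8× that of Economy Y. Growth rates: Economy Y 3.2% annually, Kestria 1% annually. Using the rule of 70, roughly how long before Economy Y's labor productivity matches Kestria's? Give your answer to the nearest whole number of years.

≈ 72 years

What matters is the difference: 2.2 pp.
Rule of 70 on the gap: the ratio halves every 70/2.2 ≈ 31.82 years.
A 4.8× gap takes log₂(4.8) ≈ 2.26 halvings to close: 2.26 × 31.82 ≈ 72 years.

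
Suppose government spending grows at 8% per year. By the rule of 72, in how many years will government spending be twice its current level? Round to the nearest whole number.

Doubling time ≈ 72 / 8 = 9.00 years.

about 9 years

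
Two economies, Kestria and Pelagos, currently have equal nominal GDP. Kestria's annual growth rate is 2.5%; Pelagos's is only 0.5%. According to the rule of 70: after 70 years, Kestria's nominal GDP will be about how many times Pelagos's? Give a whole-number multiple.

Kestria pulls ahead at 2 pp per year, so the ratio doubles every 70/2 ≈ 35.00 years.
In 70 years that's 2.00 doublings: 2^2.00 ≈ 4.

roughly 4 times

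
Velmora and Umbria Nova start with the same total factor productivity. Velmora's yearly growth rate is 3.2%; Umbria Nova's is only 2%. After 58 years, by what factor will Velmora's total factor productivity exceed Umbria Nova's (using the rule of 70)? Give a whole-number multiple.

around 2 times

Only the 1.2-point difference matters.
70/1.2 ≈ 58.33 years per doubling of the ratio; 58 years gives 0.99 doublings, so ≈ 2×.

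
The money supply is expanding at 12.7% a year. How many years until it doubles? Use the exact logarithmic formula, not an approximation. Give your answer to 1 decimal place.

t = ln(2) / ln(1 + 0.127) = 0.6931 / 0.119559 ≈ 5.80.

5.8 years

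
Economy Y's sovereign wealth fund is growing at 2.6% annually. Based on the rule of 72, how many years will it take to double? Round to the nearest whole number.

Doubling time ≈ 72 / 2.6 = 27.69 years.

about 28 years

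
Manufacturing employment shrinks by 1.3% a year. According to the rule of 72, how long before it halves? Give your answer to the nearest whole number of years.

55 years

Falling at 1.3%, it halves about every 72/1.3 = 55.38 years.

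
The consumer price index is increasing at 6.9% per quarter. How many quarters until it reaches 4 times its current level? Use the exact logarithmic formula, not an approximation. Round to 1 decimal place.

t = ln(4) / ln(1 + 0.069) = 1.3863 / 0.066724 ≈ 20.78.

20.8 quarters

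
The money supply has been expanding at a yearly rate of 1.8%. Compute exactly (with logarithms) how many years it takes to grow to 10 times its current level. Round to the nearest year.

129 years

t = ln(10) / ln(1 + 0.018) = 2.3026 / 0.017840 ≈ 129.07.
≈ 129 years.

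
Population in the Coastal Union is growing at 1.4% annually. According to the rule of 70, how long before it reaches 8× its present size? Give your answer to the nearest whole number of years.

At 1.4% it doubles every 70/1.4 ≈ 50.00 years.
8 = 2^3, so 3 doublings → 150 years.

roughly 150 years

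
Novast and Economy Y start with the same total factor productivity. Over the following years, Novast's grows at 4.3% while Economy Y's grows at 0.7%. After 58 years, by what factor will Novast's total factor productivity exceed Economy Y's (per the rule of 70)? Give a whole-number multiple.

8 times

Rate gap = 4.3% − 0.7% = 3.6 points.
The ratio doubles every 70/3.6 ≈ 19.44 years.
58/19.44 ≈ 2.98 doublings → ratio ≈ 2^2.98 ≈ 8.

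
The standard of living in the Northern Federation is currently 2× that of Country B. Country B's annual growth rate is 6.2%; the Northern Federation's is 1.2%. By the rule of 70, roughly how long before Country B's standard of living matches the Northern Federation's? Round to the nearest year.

Country B gains on the Northern Federation at 6.2% − 1.2% = 5 points a year.
At that relative rate the gap halves every 70/5 ≈ 14.00 years.
A 2× gap closes after 1 halving: 1 × 14.00 ≈ 14 years.

around 14 years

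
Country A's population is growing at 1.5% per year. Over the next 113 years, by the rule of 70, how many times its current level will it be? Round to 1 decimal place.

Doubles every ≈ 46.67 years (70/1.5).
113 years is 2.42 doublings; 2^2.42 ≈ 5.4×.

approximately 5.4 times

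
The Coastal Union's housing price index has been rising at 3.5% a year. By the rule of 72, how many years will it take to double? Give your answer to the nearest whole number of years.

At 3.5%, doubling takes about 72/3.5 = 20.57 years.

approximately 21 years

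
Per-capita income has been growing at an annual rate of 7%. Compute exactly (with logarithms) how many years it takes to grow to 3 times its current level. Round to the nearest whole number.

16 years

t = ln(3) / ln(1 + 0.07) = 1.0986 / 0.067659 ≈ 16.24.
≈ 16 years.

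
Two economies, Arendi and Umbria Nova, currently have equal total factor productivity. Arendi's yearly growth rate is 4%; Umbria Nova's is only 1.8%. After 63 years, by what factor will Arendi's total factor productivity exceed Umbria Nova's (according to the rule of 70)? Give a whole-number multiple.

Arendi pulls ahead at 2.2 pp per year, so the ratio doubles every 70/2.2 ≈ 31.82 years.
In 63 years that's 1.98 doublings: 2^1.98 ≈ 4.

around 4 times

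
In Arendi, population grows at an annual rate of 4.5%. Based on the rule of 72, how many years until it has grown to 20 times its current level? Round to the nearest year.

Doubling time ≈ 72/4.5 = 16.00 years.
20× is log₂ 20 ≈ 4.32 doublings, so ≈ 4.32 × 16.00 = 69 years.

about 69 years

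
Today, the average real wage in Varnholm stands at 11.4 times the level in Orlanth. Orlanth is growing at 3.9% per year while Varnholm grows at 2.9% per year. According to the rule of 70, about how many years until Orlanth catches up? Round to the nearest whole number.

roughly 246 years

Orlanth gains on Varnholm at 3.9% − 2.9% = 1 point a year.
At that relative rate the gap halves every 70/1 ≈ 70.00 years.
An 11.4 times gap takes log₂(11.4) ≈ 3.51 halvings to close: 3.51 × 70.00 ≈ 246 years.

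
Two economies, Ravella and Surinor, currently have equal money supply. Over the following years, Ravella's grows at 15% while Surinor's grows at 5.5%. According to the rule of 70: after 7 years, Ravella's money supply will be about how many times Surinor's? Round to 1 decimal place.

Rate gap = 15% − 5.5% = 9.5 points.
The ratio doubles every 70/9.5 ≈ 7.37 years.
7/7.37 ≈ 0.95 doublings → ratio ≈ 2^0.95 ≈ 1.9.

≈ 1.9 times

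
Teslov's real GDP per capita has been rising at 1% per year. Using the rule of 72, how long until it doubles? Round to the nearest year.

Doubling time ≈ 72 / 1 = 72.00 years.

about 72 years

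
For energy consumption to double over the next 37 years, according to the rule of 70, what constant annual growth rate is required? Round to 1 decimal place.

70 / 37 ≈ 1.89, so about 1.9% annually.

1.9% annually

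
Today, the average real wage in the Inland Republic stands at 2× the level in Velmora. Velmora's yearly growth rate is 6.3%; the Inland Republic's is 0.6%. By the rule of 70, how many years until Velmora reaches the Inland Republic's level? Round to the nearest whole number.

roughly 12 years

The growth-rate gap is 6.3% − 0.6% = 5.7 percentage points.
So the ratio between them halves every 70/5.7 ≈ 12.28 years.
A 2× gap closes after 1 halving: 1 × 12.28 ≈ 12 years.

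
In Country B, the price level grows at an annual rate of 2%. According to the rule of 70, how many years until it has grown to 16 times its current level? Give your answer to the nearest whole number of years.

about 140 years

Doubling time ≈ 70/2 = 35.00 years.
16× is 4 doublings, so 4 × 35.00 ≈ 140 years.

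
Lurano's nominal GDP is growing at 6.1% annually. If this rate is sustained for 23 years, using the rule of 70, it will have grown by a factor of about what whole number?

Doubling time ≈ 70/6.1 = 11.48 years.
23/11.48 ≈ 2 doublings, so about 2^2 = 4×.

about 4 times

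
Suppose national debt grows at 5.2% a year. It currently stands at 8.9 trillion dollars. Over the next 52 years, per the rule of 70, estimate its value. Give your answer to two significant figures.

Doubling time ≈ 70/5.2 = 13.46 years.
52 years is 52/13.46 ≈ 3.86 doublings, a factor of 2^3.86 ≈ 14.52.
8.9 × 14.52 ≈ 130 trillion dollars.

approximately 130 trillion dollars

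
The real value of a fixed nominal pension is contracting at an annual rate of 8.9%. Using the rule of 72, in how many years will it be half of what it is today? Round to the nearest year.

The rule works in reverse for decay: 72/8.9 ≈ 8.09 years to halve.

about 8 years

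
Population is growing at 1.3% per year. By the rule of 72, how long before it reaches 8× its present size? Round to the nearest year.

about 166 years

One doubling takes 72/1.3 = 55.38 years.
Getting to 8× needs 3 doublings: 3 × 55.38 ≈ 166 years.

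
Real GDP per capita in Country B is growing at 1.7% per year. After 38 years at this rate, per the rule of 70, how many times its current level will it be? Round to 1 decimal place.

around 1.9 times

Doubles every ≈ 41.18 years (70/1.7).
38 years is 0.92 doublings; 2^0.92 ≈ 1.9×.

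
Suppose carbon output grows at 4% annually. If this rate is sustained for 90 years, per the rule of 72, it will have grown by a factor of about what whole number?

Doubling time ≈ 72/4 = 18.00 years.
90/18.00 ≈ 5 doublings, so about 2^5 = 32×.

≈ 32 times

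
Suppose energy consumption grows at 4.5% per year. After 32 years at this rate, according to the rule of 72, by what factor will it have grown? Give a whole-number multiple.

Doubling time ≈ 72/4.5 = 16.00 years.
32/16.00 ≈ 2 doublings, so about 2^2 = 4×.

≈ 4 times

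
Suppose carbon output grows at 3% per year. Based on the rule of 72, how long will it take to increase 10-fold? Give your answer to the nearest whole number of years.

80 years

One doubling takes 72/3 = 24.00 years.
10× is log₂ 10 ≈ 3.32 doublings, so ≈ 3.32 × 24.00 = 80 years.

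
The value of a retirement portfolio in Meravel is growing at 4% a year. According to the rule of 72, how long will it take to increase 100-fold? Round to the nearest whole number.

about 120 years

At 4% it doubles every 72/4 ≈ 18.00 years.
Reaching 100× takes log₂(100) ≈ 6.64 doublings.
6.64 × 18.00 ≈ 120 years.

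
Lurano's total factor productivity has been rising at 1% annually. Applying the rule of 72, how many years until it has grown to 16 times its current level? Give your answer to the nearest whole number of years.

One doubling takes 72/1 = 72.00 years.
16× is 4 doublings, so 4 × 72.00 ≈ 288 years.

around 288 years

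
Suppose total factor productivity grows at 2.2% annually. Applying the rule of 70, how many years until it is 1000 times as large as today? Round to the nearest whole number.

Doubling time ≈ 70/2.2 = 31.82 years.
Reaching 1000× takes log₂(1000) ≈ 9.97 doublings.
9.97 × 31.82 ≈ 317 years.

around 317 years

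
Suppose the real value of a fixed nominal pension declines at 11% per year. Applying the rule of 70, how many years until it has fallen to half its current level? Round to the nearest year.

Falling at 11%, it halves about every 70/11 = 6.36 years.

around 6 years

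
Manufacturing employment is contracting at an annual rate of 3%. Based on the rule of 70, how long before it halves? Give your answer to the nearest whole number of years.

The rule works in reverse for decay: 70/3 ≈ 23.33 years to halve.

roughly 23 years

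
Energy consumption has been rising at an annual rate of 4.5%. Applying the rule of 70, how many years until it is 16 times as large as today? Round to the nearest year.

One doubling takes 70/4.5 = 15.56 years.
16 = 2^4, so 4 doublings → 62 years.

62 years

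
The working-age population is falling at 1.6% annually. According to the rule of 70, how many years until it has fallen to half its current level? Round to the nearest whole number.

about 44 years

Halving time ≈ 70 / 1.6 = 43.75 → 44 years.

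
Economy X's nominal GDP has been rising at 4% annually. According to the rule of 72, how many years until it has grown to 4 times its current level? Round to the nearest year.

Doubling time ≈ 72/4 = 18.00 years.
4 = 2^2, so 2 doublings → 36 years.

about 36 years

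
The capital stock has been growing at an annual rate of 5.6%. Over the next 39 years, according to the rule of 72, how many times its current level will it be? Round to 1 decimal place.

Doubling time ≈ 72/5.6 = 12.86 years.
39 years / 12.86 ≈ 3.03 doublings → factor 2^3.03 ≈ 8.2.

about 8.2 times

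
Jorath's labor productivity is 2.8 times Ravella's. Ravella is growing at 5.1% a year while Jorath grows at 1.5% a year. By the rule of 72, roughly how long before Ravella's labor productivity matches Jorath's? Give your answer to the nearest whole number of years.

≈ 30 years

What matters is the difference: 3.6 pp.
Rule of 72 on the gap: the ratio halves every 72/3.6 ≈ 20.00 years.
A 2.8 times gap takes log₂(2.8) ≈ 1.49 halvings to close: 1.49 × 20.00 ≈ 30 years.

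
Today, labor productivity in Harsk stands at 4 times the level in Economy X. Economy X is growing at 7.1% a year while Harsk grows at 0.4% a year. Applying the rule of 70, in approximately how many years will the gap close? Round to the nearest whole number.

What matters is the difference: 6.7 pp.
Rule of 70 on the gap: the ratio halves every 70/6.7 ≈ 10.45 years.
A 4 times gap closes after 2 halvings: 2 × 10.45 ≈ 21 years.

21 years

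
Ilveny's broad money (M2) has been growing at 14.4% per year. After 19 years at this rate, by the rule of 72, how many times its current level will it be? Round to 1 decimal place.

Doubles every ≈ 5.00 years (72/14.4).
19 years is 3.80 doublings; 2^3.80 ≈ 13.9×.

≈ 13.9 times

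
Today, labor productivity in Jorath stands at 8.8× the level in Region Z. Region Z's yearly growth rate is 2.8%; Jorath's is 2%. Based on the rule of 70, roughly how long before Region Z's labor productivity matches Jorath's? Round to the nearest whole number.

The growth-rate gap is 2.8% − 2% = 0.8 percentage points.
So the ratio between them halves every 70/0.8 ≈ 87.50 years.
An 8.8× gap takes log₂(8.8) ≈ 3.14 halvings to close: 3.14 × 87.50 ≈ 275 years.

around 275 years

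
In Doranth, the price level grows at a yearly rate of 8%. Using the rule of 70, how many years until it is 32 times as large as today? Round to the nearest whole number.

roughly 44 years

Doubling time ≈ 70/8 = 8.75 years.
32 = 2^5, so 5 doublings → 44 years.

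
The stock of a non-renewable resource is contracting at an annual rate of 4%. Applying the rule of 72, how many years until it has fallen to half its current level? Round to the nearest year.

The rule works in reverse for decay: 72/4 ≈ 18.00 years to halve.

≈ 18 years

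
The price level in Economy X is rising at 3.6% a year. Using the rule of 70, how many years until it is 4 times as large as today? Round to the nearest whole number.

At 3.6% it doubles every 70/3.6 ≈ 19.44 years.
Getting to 4× needs 2 doublings: 2 × 19.44 ≈ 39 years.

39 years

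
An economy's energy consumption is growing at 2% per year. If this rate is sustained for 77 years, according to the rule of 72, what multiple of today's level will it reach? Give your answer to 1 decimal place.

Doubles every ≈ 36.00 years (72/2).
77 years is 2.14 doublings; 2^2.14 ≈ 4.4×.

≈ 4.4 times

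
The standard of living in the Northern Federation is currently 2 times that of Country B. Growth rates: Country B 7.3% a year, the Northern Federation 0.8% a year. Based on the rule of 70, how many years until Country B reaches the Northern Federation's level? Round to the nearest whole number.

The growth-rate gap is 7.3% − 0.8% = 6.5 percentage points.
So the ratio between them halves every 70/6.5 ≈ 10.77 years.
A 2 times gap closes after 1 halving: 1 × 10.77 ≈ 11 years.

around 11 years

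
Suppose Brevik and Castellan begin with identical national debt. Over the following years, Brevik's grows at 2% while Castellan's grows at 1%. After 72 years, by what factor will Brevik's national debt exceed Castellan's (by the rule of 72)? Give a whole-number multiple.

roughly 2 times

Only the 1-point difference matters.
72/1 ≈ 72.00 years per doubling of the ratio; 72 years gives 1.00 doublings, so ≈ 2×.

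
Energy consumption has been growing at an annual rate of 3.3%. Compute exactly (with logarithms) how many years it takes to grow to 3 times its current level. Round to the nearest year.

t = ln(3) / ln(1 + 0.033) = 1.0986 / 0.032467 ≈ 33.84.
≈ 34 years.

34 years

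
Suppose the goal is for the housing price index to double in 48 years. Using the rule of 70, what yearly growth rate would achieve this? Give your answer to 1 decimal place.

70 / 48 ≈ 1.46, so about 1.5% per year.

around 1.5%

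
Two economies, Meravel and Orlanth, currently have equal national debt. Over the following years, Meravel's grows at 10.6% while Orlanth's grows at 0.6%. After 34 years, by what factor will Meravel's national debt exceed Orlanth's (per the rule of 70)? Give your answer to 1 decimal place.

≈ 29.0 times

Rate gap = 10.6% − 0.6% = 10 points.
The ratio doubles every 70/10 ≈ 7.00 years.
34/7.00 ≈ 4.86 doublings → ratio ≈ 2^4.86 ≈ 29.0.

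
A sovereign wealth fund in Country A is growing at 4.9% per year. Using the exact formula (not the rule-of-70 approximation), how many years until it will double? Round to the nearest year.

t = ln(2) / ln(1 + 0.049) = 0.6931 / 0.047837 ≈ 14.49.
≈ 14 years.

14 years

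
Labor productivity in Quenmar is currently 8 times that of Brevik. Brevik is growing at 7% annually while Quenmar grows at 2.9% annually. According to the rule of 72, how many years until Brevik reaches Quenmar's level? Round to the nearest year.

Brevik gains on Quenmar at 7% − 2.9% = 4.1 points a year.
At that relative rate the gap halves every 72/4.1 ≈ 17.56 years.
An 8 times gap closes after 3 halvings: 3 × 17.56 ≈ 53 years.

around 53 years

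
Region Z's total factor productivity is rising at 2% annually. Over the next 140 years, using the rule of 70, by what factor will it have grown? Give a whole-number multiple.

about 16 times

70/2 ≈ 35.00 years per doubling.
140 years fits 4 doublings: 2^4 = 16.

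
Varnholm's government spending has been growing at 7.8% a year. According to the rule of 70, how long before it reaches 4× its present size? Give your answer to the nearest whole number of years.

At 7.8% it doubles every 70/7.8 ≈ 8.97 years.
4× is 2 doublings, so 2 × 8.97 ≈ 18 years.

approximately 18 years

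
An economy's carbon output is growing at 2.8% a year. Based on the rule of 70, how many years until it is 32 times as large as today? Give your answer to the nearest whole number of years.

Doubling time ≈ 70/2.8 = 25.00 years.
Getting to 32× needs 5 doublings: 5 × 25.00 ≈ 125 years.

≈ 125 years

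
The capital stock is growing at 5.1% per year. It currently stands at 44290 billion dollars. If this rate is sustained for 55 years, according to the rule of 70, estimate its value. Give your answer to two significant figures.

Doubling time ≈ 70/5.1 = 13.73 years.
55 years is 55/13.73 ≈ 4.01 doublings, a factor of 2^4.01 ≈ 16.11.
44290 × 16.11 ≈ 710000 billion dollars.

roughly 710000 billion dollars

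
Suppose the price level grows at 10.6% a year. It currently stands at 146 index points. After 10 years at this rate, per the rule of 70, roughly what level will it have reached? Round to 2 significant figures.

Doubling time ≈ 70/10.6 = 6.60 years.
10 years is 10/6.60 ≈ 1.52 doublings, a factor of 2^1.52 ≈ 2.87.
146 × 2.87 ≈ 420 index points.

about 420 index points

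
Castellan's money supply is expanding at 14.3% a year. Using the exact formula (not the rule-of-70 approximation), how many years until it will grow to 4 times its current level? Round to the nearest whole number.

10 years

t = ln(4) / ln(1 + 0.143) = 1.3863 / 0.133656 ≈ 10.37.
≈ 10 years.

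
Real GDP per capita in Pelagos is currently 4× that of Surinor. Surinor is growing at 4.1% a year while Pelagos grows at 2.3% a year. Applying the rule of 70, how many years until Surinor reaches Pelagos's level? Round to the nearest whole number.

Surinor gains on Pelagos at 4.1% − 2.3% = 1.8 points a year.
At that relative rate the gap halves every 70/1.8 ≈ 38.89 years.
A 4× gap closes after 2 halvings: 2 × 38.89 ≈ 78 years.

roughly 78 years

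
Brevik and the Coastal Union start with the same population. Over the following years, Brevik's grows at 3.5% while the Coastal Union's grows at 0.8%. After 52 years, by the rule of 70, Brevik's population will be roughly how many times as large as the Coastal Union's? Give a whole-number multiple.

Only the 2.7-point difference matters.
70/2.7 ≈ 25.93 years per doubling of the ratio; 52 years gives 2.01 doublings, so ≈ 4×.

≈ 4 times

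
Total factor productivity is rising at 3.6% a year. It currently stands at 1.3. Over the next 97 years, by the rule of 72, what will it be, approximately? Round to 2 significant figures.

It doubles every 72/3.6 ≈ 20.00 years, so 97 years is 4.85 doublings.
2^4.85 ≈ 28.84; 1.3 × 28.84 ≈ 37.

about 37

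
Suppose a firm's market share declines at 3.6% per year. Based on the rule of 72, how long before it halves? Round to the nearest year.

20 years

Falling at 3.6%, it halves about every 72/3.6 = 20.00 years.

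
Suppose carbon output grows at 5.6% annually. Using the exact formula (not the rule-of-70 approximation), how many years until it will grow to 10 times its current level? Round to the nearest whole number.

t = ln(10) / ln(1 + 0.056) = 2.3026 / 0.054488 ≈ 42.26.
≈ 42 years.

42 years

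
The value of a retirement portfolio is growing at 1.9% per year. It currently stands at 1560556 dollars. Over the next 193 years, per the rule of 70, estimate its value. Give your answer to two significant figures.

≈ 59000000 dollars

It doubles every 70/1.9 ≈ 36.84 years, so 193 years is 5.24 doublings.
2^5.24 ≈ 37.79; 1560556 × 37.79 ≈ 59000000 dollars.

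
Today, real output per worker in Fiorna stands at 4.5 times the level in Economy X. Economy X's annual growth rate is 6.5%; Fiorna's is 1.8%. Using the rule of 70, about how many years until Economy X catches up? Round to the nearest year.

roughly 32 years

Economy X gains on Fiorna at 6.5% − 1.8% = 4.7 points a year.
At that relative rate the gap halves every 70/4.7 ≈ 14.89 years.
A 4.5 times gap takes log₂(4.5) ≈ 2.17 halvings to close: 2.17 × 14.89 ≈ 32 years.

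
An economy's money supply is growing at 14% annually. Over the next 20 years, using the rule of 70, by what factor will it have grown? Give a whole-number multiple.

70/14 ≈ 5.00 years per doubling.
20 years fits 4 doublings: 2^4 = 16.

approximately 16 times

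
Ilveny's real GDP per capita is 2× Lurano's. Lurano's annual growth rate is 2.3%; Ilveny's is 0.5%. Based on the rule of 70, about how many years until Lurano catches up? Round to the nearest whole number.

The growth-rate gap is 2.3% − 0.5% = 1.8 percentage points.
So the ratio between them halves every 70/1.8 ≈ 38.89 years.
A 2× gap closes after 1 halving: 1 × 38.89 ≈ 39 years.

39 years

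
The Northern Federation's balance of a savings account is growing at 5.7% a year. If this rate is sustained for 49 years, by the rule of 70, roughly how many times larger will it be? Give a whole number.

70/5.7 ≈ 12.28 years per doubling.
49 years fits 4 doublings: 2^4 = 16.

16 times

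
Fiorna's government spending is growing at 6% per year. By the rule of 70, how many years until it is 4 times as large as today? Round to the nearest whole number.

At 6% it doubles every 70/6 ≈ 11.67 years.
Getting to 4× needs 2 doublings: 2 × 11.67 ≈ 23 years.

around 23 years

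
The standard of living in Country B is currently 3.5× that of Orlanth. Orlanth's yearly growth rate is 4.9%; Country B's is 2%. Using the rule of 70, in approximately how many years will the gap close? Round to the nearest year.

What matters is the difference: 2.9 pp.
Rule of 70 on the gap: the ratio halves every 70/2.9 ≈ 24.14 years.
A 3.5× gap takes log₂(3.5) ≈ 1.81 halvings to close: 1.81 × 24.14 ≈ 44 years.

around 44 years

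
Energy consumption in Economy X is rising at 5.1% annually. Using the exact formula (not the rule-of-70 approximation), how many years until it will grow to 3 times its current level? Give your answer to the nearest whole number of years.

22 years

t = ln(3) / ln(1 + 0.051) = 1.0986 / 0.049742 ≈ 22.09.
≈ 22 years.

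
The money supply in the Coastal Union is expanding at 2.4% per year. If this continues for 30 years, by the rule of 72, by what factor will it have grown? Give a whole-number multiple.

At 2.4% one doubling takes ≈ 30.00 years; 30 years is 1 of them, so ×2.

roughly 2 times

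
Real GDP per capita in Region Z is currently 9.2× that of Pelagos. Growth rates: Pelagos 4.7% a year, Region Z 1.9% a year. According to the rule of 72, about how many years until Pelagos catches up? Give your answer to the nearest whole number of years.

≈ 82 years

The growth-rate gap is 4.7% − 1.9% = 2.8 percentage points.
So the ratio between them halves every 72/2.8 ≈ 25.71 years.
A 9.2× gap takes log₂(9.2) ≈ 3.20 halvings to close: 3.20 × 25.71 ≈ 82 years.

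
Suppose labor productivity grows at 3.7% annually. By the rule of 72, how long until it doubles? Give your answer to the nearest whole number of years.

about 19 years

At 3.7%, doubling takes about 72/3.7 = 19.46 years.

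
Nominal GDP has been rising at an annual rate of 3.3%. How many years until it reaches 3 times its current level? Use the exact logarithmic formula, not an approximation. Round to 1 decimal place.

33.8 years

t = ln(3) / ln(1 + 0.033) = 1.0986 / 0.032467 ≈ 33.84.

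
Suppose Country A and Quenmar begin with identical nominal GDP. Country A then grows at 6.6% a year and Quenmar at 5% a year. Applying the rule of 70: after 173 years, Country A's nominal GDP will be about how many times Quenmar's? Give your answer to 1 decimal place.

approximately 15.5 times

Rate gap = 6.6% − 5% = 1.6 points.
The ratio doubles every 70/1.6 ≈ 43.75 years.
173/43.75 ≈ 3.95 doublings → ratio ≈ 2^3.95 ≈ 15.5.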